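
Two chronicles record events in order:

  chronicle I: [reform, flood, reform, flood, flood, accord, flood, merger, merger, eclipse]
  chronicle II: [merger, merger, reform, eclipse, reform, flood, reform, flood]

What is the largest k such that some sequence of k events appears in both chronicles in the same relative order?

Taking reform at chronicle I[1]=chronicle II[5] → flood at chronicle I[2]=chronicle II[6] → reform at chronicle I[3]=chronicle II[7] → flood at chronicle I[7]=chronicle II[8] gives a common subsequence of length 4. The LCS DP gives dp[10][8] = 4, so this is optimal.

4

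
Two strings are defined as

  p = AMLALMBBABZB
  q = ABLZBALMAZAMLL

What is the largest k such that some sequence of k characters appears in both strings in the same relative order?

Pick A (p #1, q #1), then L (p #3, q #3), then A (p #4, q #6), then L (p #5, q #7), then M (p #6, q #8), then A (p #9, q #9), then Z (p #11, q #10); all 7 characters appear in both, in order. dp[12][14] = 7 confirms this is the maximum.

7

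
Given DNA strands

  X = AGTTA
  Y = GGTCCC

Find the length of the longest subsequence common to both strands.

2

One common subsequence of length 2: G at X[2]=Y[2], then T at X[3]=Y[3]. The LCS DP gives dp[5][6] = 2, so this is optimal.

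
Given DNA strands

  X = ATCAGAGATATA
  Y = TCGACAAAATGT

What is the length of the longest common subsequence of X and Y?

7

Taking A (X #1, Y #4), then C (X #3, Y #5), then A (X #4, Y #7), then A (X #6, Y #8), then A (X #8, Y #9), then T (X #9, Y #10), then T (X #11, Y #12) gives a common subsequence of length 7, and the DP table's final entry dp[12][12] is also 7, so no common subsequence is longer.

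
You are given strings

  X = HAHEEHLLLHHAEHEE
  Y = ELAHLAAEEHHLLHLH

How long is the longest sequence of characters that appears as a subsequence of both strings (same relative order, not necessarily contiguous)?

9

One common subsequence of length 9: H [1,4]; then A [2,7]; then E [4,8]; then E [5,9]; then H [6,11]; then L [7,12]; then L [8,13]; then L [9,15]; then H [14,16]. dp[16][16] = 9 confirms this is the maximum.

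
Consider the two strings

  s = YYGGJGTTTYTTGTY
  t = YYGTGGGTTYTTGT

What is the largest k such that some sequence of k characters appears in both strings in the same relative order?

12

One common subsequence of length 12: Y (s #1, t #1); then Y (s #2, t #2); then G (s #3, t #5); then G (s #4, t #6); then G (s #6, t #7); then T (s #8, t #8); then T (s #9, t #9); then Y (s #10, t #10); then T (s #11, t #11); then T (s #12, t #12); then G (s #13, t #13); then T (s #14, t #14). Since dp[15][14] = 12, nothing longer is possible.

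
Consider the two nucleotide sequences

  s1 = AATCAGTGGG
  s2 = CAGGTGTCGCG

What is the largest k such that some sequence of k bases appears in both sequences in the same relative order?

Let dp[i][j] be the LCS length of the first i bases of s1 and the first j bases of s2. dp[i][j] = dp[i-1][j-1]+1 when the i-th and j-th bases match, else max(dp[i-1][j], dp[i][j-1]).
    ·  C  A  G  G  T  G  T  C  G  C  G
 ·  0  0  0  0  0  0  0  0  0  0  0  0
 A  0  0  1  1  1  1  1  1  1  1  1  1
 A  0  0  1  1  1  1  1  1  1  1  1  1
 T  0  0  1  1  1  2  2  2  2  2  2  2
 C  0  1  1  1  1  2  2  2  3  3  3  3
 A  0  1  2  2  2  2  2  2  3  3  3  3
 G  0  1  2  3  3  3  3  3  3  4  4  4
 T  0  1  2  3  3  4  4  4  4  4  4  4
 G  0  1  2  3  4  4  5  5  5  5  5  5
 G  0  1  2  3  4  4  5  5  5  6  6  6
 G  0  1  2  3  4  4  5  5  5  6  6  7
dp[10][11] = 7. One LCS (by backtracking along matches): CAGTGGG.

7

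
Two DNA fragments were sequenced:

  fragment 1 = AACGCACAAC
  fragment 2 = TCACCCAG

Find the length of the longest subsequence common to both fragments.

One common subsequence of length 5: A at fragment 1[2]=fragment 2[3]; then C at fragment 1[3]=fragment 2[4]; then C at fragment 1[5]=fragment 2[5]; then C at fragment 1[7]=fragment 2[6]; then A at fragment 1[8]=fragment 2[7]. Since dp[10][8] = 5, nothing longer is possible.

5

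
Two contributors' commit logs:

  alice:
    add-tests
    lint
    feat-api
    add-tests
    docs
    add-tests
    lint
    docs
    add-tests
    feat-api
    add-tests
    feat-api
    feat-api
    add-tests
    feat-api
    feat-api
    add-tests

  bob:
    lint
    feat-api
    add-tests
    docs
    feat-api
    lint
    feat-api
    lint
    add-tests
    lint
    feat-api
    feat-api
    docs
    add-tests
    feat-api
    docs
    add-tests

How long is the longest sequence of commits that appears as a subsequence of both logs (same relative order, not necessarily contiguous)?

12

One common subsequence of length 12: lint (alice #2, bob #1), then feat-api (alice #3, bob #2), then add-tests (alice #4, bob #3), then docs (alice #5, bob #4), then lint (alice #7, bob #6), then feat-api (alice #10, bob #7), then add-tests (alice #11, bob #9), then feat-api (alice #12, bob #11), then feat-api (alice #13, bob #12), then add-tests (alice #14, bob #14), then feat-api (alice #15, bob #15), then add-tests (alice #17, bob #17). Since dp[17][17] = 12, nothing longer is possible.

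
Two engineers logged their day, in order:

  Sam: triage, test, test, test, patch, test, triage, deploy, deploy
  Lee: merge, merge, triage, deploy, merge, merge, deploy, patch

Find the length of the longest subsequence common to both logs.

Taking triage (Sam #7, Lee #3), deploy (Sam #8, Lee #4), deploy (Sam #9, Lee #7) gives a common subsequence of length 3. Since dp[9][8] = 3, nothing longer is possible.

3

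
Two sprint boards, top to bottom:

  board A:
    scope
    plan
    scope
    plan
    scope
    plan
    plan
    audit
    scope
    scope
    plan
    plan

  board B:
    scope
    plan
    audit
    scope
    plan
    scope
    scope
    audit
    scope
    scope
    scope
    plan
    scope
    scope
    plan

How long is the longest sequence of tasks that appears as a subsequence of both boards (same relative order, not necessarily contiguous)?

One common subsequence of length 10: scope (board A #1, board B #1), plan (board A #2, board B #2), scope (board A #3, board B #4), plan (board A #4, board B #5), scope (board A #5, board B #7), audit (board A #8, board B #8), scope (board A #9, board B #10), scope (board A #10, board B #11), plan (board A #11, board B #12), plan (board A #12, board B #15). Since dp[12][15] = 10, nothing longer is possible.

10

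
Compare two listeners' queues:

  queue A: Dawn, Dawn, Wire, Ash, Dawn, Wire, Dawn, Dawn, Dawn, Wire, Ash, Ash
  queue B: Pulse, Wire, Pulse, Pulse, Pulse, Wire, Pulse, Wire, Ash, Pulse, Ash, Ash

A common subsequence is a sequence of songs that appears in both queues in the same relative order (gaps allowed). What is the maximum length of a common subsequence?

One common subsequence of length 5: Wire (queue A #3, queue B #2); then Wire (queue A #6, queue B #6); then Wire (queue A #10, queue B #8); then Ash (queue A #11, queue B #11); then Ash (queue A #12, queue B #12). The LCS DP gives dp[12][12] = 5, so this is optimal.

5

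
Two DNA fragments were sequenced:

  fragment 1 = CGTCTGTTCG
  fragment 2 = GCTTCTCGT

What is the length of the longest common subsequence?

7

One common subsequence of length 7: G (fragment 1 #2, fragment 2 #1); then C (fragment 1 #4, fragment 2 #2); then T (fragment 1 #5, fragment 2 #3); then T (fragment 1 #7, fragment 2 #4); then T (fragment 1 #8, fragment 2 #6); then C (fragment 1 #9, fragment 2 #7); then G (fragment 1 #10, fragment 2 #8). Since dp[10][9] = 7, nothing longer is possible.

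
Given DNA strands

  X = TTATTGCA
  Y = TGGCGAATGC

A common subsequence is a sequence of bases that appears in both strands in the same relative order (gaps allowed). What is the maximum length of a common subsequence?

5

Let dp[i][j] be the LCS length of the first i bases of X and the first j bases of Y. dp[i][j] = dp[i-1][j-1]+1 when the i-th and j-th bases match, else max(dp[i-1][j], dp[i][j-1]).
    ·  T  G  G  C  G  A  A  T  G  C
 ·  0  0  0  0  0  0  0  0  0  0  0
 T  0  1  1  1  1  1  1  1  1  1  1
 T  0  1  1  1  1  1  1  1  2  2  2
 A  0  1  1  1  1  1  2  2  2  2  2
 T  0  1  1  1  1  1  2  2  3  3  3
 T  0  1  1  1  1  1  2  2  3  3  3
 G  0  1  2  2  2  2  2  2  3  4  4
 C  0  1  2  2  3  3  3  3  3  4  5
 A  0  1  2  2  3  3  4  4  4  4  5
dp[8][10] = 5. One LCS (by backtracking along matches): TATGC.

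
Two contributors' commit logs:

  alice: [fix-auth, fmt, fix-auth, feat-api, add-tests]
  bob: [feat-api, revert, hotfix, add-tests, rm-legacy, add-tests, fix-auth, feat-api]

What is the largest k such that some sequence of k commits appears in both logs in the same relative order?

2

Taking fix-auth (alice #3, bob #7), then feat-api (alice #4, bob #8) gives a common subsequence of length 2, and the DP table's final entry dp[5][8] is also 2, so no common subsequence is longer.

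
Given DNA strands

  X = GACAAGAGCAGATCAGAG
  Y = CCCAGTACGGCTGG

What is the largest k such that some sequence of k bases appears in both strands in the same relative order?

9

One common subsequence of length 9: G at X[1]=Y[5], A at X[2]=Y[7], C at X[3]=Y[8], G at X[6]=Y[9], G at X[8]=Y[10], C at X[9]=Y[11], T at X[13]=Y[12], G at X[16]=Y[13], G at X[18]=Y[14]. dp[18][14] = 9 confirms this is the maximum.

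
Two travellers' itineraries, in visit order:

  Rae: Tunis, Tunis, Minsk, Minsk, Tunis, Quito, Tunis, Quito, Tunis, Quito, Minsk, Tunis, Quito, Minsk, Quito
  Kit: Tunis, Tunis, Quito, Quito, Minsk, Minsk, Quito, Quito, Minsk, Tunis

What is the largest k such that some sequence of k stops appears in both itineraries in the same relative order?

One common subsequence of length 8: Tunis (Rae #1, Kit #1) → Tunis (Rae #2, Kit #2) → Minsk (Rae #3, Kit #5) → Minsk (Rae #4, Kit #6) → Quito (Rae #8, Kit #7) → Quito (Rae #10, Kit #8) → Minsk (Rae #11, Kit #9) → Tunis (Rae #12, Kit #10). Since dp[15][10] = 8, nothing longer is possible.

8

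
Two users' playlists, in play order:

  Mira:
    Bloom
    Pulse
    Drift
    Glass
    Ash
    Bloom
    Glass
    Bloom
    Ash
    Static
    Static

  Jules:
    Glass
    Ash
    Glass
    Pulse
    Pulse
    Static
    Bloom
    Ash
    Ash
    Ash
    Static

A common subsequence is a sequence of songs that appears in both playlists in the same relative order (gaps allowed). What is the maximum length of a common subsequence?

6

One common subsequence of length 6: Glass [4,1], Ash [5,2], Glass [7,3], Bloom [8,7], Ash [9,10], Static [11,11]. The LCS DP gives dp[11][11] = 6, so this is optimal.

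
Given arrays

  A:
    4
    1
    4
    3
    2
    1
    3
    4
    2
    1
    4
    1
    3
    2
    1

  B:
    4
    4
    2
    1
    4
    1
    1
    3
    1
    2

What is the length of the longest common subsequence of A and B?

Let dp[i][j] be the LCS length of the first i values of A and the first j values of B. dp[i][j] = dp[i-1][j-1]+1 when the i-th and j-th values match, else max(dp[i-1][j], dp[i][j-1]).
    ·  4  4  2  1  4  1  1  3  1  2
 ·  0  0  0  0  0  0  0  0  0  0  0
 4  0  1  1  1  1  1  1  1  1  1  1
 1  0  1  1  1  2  2  2  2  2  2  2
 4  0  1  2  2  2  3  3  3  3  3  3
 3  0  1  2  2  2  3  3  3  4  4  4
 2  0  1  2  3  3  3  3  3  4  4  5
 1  0  1  2  3  4  4  4  4  4  5  5
 3  0  1  2  3  4  4  4  4  5  5  5
 4  0  1  2  3  4  5  5  5  5  5  5
 2  0  1  2  3  4  5  5  5  5  5  6
 1  0  1  2  3  4  5  6  6  6  6  6
 4  0  1  2  3  4  5  6  6  6  6  6
 1  0  1  2  3  4  5  6  7  7  7  7
 3  0  1  2  3  4  5  6  7  8  8  8
 2  0  1  2  3  4  5  6  7  8  8  9
 1  0  1  2  3  4  5  6  7  8  9  9
dp[15][10] = 9. One LCS (by backtracking along matches): 4, 4, 2, 1, 4, 1, 1, 3, 2.

9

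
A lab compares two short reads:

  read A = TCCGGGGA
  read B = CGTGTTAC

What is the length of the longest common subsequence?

Let dp[i][j] be the LCS length of the first i bases of read A and the first j bases of read B. dp[i][j] = dp[i-1][j-1]+1 when the i-th and j-th bases match, else max(dp[i-1][j], dp[i][j-1]).
    ·  C  G  T  G  T  T  A  C
 ·  0  0  0  0  0  0  0  0  0
 T  0  0  0  1  1  1  1  1  1
 C  0  1  1  1  1  1  1  1  2
 C  0  1  1  1  1  1  1  1  2
 G  0  1  2  2  2  2  2  2  2
 G  0  1  2  2  3  3  3  3  3
 G  0  1  2  2  3  3  3  3  3
 G  0  1  2  2  3  3  3  3  3
 A  0  1  2  2  3  3  3  4  4
dp[8][8] = 4. One LCS (by backtracking along matches): CGGA.

4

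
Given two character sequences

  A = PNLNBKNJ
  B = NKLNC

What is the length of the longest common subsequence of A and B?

Let dp[i][j] be the LCS length of the first i characters of A and the first j characters of B. dp[i][j] = dp[i-1][j-1]+1 when the i-th and j-th characters match, else max(dp[i-1][j], dp[i][j-1]).
    ·  N  K  L  N  C
 ·  0  0  0  0  0  0
 P  0  0  0  0  0  0
 N  0  1  1  1  1  1
 L  0  1  1  2  2  2
 N  0  1  1  2  3  3
 B  0  1  1  2  3  3
 K  0  1  2  2  3  3
 N  0  1  2  2  3  3
 J  0  1  2  2  3  3
dp[8][5] = 3. One LCS (by backtracking along matches): NLN.

3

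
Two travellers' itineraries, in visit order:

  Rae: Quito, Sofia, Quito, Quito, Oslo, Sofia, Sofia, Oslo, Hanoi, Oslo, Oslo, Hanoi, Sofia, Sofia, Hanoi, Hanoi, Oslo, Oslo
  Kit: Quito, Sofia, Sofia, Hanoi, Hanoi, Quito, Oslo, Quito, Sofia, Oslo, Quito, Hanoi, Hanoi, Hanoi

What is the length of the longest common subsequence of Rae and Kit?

9

Taking Quito (Rae #1, Kit #1); then Sofia (Rae #2, Kit #3); then Quito (Rae #3, Kit #6); then Quito (Rae #4, Kit #8); then Sofia (Rae #7, Kit #9); then Oslo (Rae #8, Kit #10); then Hanoi (Rae #12, Kit #12); then Hanoi (Rae #15, Kit #13); then Hanoi (Rae #16, Kit #14) gives a common subsequence of length 9. The LCS DP gives dp[18][14] = 9, so this is optimal.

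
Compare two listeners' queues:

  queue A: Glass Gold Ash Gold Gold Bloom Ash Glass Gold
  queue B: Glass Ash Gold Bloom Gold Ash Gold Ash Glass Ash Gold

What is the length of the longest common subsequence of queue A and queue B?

7

Pick Glass [1,1], then Gold [2,5], then Ash [3,6], then Gold [5,7], then Ash [7,8], then Glass [8,9], then Gold [9,11]; all 7 songs appear in both, in order. Since dp[9][11] = 7, nothing longer is possible.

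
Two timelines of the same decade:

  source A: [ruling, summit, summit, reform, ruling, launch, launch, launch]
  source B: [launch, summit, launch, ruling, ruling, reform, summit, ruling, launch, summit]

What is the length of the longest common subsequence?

One common subsequence of length 4: ruling (source A #1, source B #5), summit (source A #3, source B #7), ruling (source A #5, source B #8), launch (source A #6, source B #9). Since dp[8][10] = 4, nothing longer is possible.

4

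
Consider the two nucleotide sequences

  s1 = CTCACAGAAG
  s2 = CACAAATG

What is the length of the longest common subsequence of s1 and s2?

7

Let dp[i][j] be the LCS length of the first i bases of s1 and the first j bases of s2. dp[i][j] = dp[i-1][j-1]+1 when the i-th and j-th bases match, else max(dp[i-1][j], dp[i][j-1]).
    ·  C  A  C  A  A  A  T  G
 ·  0  0  0  0  0  0  0  0  0
 C  0  1  1  1  1  1  1  1  1
 T  0  1  1  1  1  1  1  2  2
 C  0  1  1  2  2  2  2  2  2
 A  0  1  2  2  3  3  3  3  3
 C  0  1  2  3  3  3  3  3  3
 A  0  1  2  3  4  4  4  4  4
 G  0  1  2  3  4  4  4  4  5
 A  0  1  2  3  4  5  5  5  5
 A  0  1  2  3  4  5  6  6  6
 G  0  1  2  3  4  5  6  6  7
dp[10][8] = 7. One LCS (by backtracking along matches): CACAAAG.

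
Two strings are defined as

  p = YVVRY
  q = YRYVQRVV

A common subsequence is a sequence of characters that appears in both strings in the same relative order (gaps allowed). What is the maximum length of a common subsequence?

Let dp[i][j] be the LCS length of the first i characters of p and the first j characters of q. dp[i][j] = dp[i-1][j-1]+1 when the i-th and j-th characters match, else max(dp[i-1][j], dp[i][j-1]).
    ·  Y  R  Y  V  Q  R  V  V
 ·  0  0  0  0  0  0  0  0  0
 Y  0  1  1  1  1  1  1  1  1
 V  0  1  1  1  2  2  2  2  2
 V  0  1  1  1  2  2  2  3  3
 R  0  1  2  2  2  2  3  3  3
 Y  0  1  2  3  3  3  3  3  3
dp[5][8] = 3. One LCS (by backtracking along matches): YVV.

3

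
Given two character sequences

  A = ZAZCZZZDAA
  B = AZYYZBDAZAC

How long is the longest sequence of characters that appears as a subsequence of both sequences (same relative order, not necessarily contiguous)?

6

Let dp[i][j] be the LCS length of the first i characters of A and the first j characters of B. dp[i][j] = dp[i-1][j-1]+1 when the i-th and j-th characters match, else max(dp[i-1][j], dp[i][j-1]).
    ·  A  Z  Y  Y  Z  B  D  A  Z  A  C
 ·  0  0  0  0  0  0  0  0  0  0  0  0
 Z  0  0  1  1  1  1  1  1  1  1  1  1
 A  0  1  1  1  1  1  1  1  2  2  2  2
 Z  0  1  2  2  2  2  2  2  2  3  3  3
 C  0  1  2  2  2  2  2  2  2  3  3  4
 Z  0  1  2  2  2  3  3  3  3  3  3  4
 Z  0  1  2  2  2  3  3  3  3  4  4  4
 Z  0  1  2  2  2  3  3  3  3  4  4  4
 D  0  1  2  2  2  3  3  4  4  4  4  4
 A  0  1  2  2  2  3  3  4  5  5  5  5
 A  0  1  2  2  2  3  3  4  5  5  6  6
dp[10][11] = 6. One LCS (by backtracking along matches): AZZDAA.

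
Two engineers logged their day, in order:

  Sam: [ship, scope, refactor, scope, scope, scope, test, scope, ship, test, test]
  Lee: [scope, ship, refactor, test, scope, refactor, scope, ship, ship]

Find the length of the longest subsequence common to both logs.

Match ship [1,2]; then scope [2,5]; then refactor [3,6]; then scope [4,7]; then ship [9,9] — 5 tasks in the same relative order in both, and the DP table's final entry dp[11][9] is also 5, so no common subsequence is longer.

5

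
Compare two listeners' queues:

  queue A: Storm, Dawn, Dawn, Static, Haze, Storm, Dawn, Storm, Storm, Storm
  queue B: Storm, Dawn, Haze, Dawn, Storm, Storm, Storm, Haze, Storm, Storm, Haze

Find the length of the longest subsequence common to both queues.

7

One common subsequence of length 7: Storm (queue A #1, queue B #1), then Dawn (queue A #2, queue B #2), then Dawn (queue A #3, queue B #4), then Storm (queue A #6, queue B #6), then Storm (queue A #8, queue B #7), then Storm (queue A #9, queue B #9), then Storm (queue A #10, queue B #10). dp[10][11] = 7 confirms this is the maximum.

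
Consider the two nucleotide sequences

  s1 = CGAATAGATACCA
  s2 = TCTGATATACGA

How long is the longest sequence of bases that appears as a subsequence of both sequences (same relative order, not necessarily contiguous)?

9

Pick C (s1 #1, s2 #2); then G (s1 #2, s2 #4); then A (s1 #4, s2 #5); then T (s1 #5, s2 #6); then A (s1 #8, s2 #7); then T (s1 #9, s2 #8); then A (s1 #10, s2 #9); then C (s1 #11, s2 #10); then A (s1 #13, s2 #12); all 9 bases appear in both, in order, and the DP table's final entry dp[13][12] is also 9, so no common subsequence is longer.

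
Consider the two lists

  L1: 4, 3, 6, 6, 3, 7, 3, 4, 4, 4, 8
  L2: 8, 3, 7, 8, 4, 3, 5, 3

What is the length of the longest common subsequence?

Pick 4 at L1[1]=L2[5]; then 3 at L1[2]=L2[6]; then 3 at L1[7]=L2[8]; all 3 values appear in both, in order, and the DP table's final entry dp[11][8] is also 3, so no common subsequence is longer.

3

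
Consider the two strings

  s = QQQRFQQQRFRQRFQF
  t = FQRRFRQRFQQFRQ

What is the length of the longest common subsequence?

10

Pick Q at s[3]=t[2] → R at s[4]=t[3] → R at s[9]=t[4] → F at s[10]=t[5] → R at s[11]=t[6] → Q at s[12]=t[7] → R at s[13]=t[8] → F at s[14]=t[9] → Q at s[15]=t[11] → F at s[16]=t[12]; all 10 characters appear in both, in order. dp[16][14] = 10 confirms this is the maximum.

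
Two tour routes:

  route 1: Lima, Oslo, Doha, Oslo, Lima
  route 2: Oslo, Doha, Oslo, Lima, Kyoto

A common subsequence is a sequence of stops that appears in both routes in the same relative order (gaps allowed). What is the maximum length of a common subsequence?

4

Pick Oslo [2,1] → Doha [3,2] → Oslo [4,3] → Lima [5,4]; all 4 stops appear in both, in order, and the DP table's final entry dp[5][5] is also 4, so no common subsequence is longer.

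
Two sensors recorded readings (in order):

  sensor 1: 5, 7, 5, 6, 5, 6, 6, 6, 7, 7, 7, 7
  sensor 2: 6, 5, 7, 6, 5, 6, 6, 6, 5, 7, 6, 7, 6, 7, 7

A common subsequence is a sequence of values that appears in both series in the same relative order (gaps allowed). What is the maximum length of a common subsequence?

11

Match 5 at sensor 1[1]=sensor 2[2], then 7 at sensor 1[2]=sensor 2[3], then 6 at sensor 1[4]=sensor 2[4], then 5 at sensor 1[5]=sensor 2[5], then 6 at sensor 1[6]=sensor 2[6], then 6 at sensor 1[7]=sensor 2[7], then 6 at sensor 1[8]=sensor 2[8], then 7 at sensor 1[9]=sensor 2[10], then 7 at sensor 1[10]=sensor 2[12], then 7 at sensor 1[11]=sensor 2[14], then 7 at sensor 1[12]=sensor 2[15] — 11 values in the same relative order in both. dp[12][15] = 11 confirms this is the maximum.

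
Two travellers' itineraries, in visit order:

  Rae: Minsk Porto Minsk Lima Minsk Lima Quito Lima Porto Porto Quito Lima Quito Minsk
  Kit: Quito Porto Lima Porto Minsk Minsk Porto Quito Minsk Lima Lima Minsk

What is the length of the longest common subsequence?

Taking Porto (Rae #2, Kit #4), then Minsk (Rae #3, Kit #5), then Minsk (Rae #5, Kit #6), then Quito (Rae #7, Kit #8), then Lima (Rae #8, Kit #10), then Lima (Rae #12, Kit #11), then Minsk (Rae #14, Kit #12) gives a common subsequence of length 7. The LCS DP gives dp[14][12] = 7, so this is optimal.

7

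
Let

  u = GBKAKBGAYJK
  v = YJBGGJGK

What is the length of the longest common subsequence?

4

Pick G at u[1]=v[4] → G at u[7]=v[5] → J at u[10]=v[6] → K at u[11]=v[8]; all 4 characters appear in both, in order. dp[11][8] = 4 confirms this is the maximum.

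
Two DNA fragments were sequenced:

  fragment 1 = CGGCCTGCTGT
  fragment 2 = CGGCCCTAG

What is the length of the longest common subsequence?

Taking C at fragment 1[1]=fragment 2[1], G at fragment 1[2]=fragment 2[2], G at fragment 1[3]=fragment 2[3], C at fragment 1[4]=fragment 2[4], C at fragment 1[5]=fragment 2[5], C at fragment 1[8]=fragment 2[6], T at fragment 1[9]=fragment 2[7], G at fragment 1[10]=fragment 2[9] gives a common subsequence of length 8. dp[11][9] = 8 confirms this is the maximum.

8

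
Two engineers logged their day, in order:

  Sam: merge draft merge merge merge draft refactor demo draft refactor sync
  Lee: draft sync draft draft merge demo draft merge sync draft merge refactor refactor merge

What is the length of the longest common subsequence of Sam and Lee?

Taking merge [1,5], then draft [2,7], then merge [3,8], then merge [5,11], then refactor [7,12], then refactor [10,13] gives a common subsequence of length 6. dp[11][14] = 6 confirms this is the maximum.

6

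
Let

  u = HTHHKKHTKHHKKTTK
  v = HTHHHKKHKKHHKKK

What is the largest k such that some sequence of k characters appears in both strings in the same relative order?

13

Pick H at u[1]=v[1]; then T at u[2]=v[2]; then H at u[3]=v[4]; then H at u[4]=v[5]; then K at u[5]=v[6]; then K at u[6]=v[7]; then H at u[7]=v[8]; then K at u[9]=v[10]; then H at u[10]=v[11]; then H at u[11]=v[12]; then K at u[12]=v[13]; then K at u[13]=v[14]; then K at u[16]=v[15]; all 13 characters appear in both, in order. Since dp[16][15] = 13, nothing longer is possible.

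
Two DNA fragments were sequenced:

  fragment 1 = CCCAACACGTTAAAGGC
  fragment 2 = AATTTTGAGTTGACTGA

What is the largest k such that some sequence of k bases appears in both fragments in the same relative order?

Match A [4,1]; then A [5,2]; then A [7,8]; then G [9,9]; then T [10,10]; then T [11,11]; then A [12,13]; then A [14,17] — 8 bases in the same relative order in both. Since dp[17][17] = 8, nothing longer is possible.

8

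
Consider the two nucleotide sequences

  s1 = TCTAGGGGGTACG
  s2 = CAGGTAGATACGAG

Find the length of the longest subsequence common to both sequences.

Match C [2,1], A [4,2], G [5,3], G [6,4], G [7,7], T [10,9], A [11,10], C [12,11], G [13,14] — 9 bases in the same relative order in both. dp[13][14] = 9 confirms this is the maximum.

9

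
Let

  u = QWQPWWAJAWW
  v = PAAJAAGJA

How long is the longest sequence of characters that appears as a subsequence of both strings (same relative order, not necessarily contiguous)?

Taking P at u[4]=v[1] → A at u[7]=v[6] → J at u[8]=v[8] → A at u[9]=v[9] gives a common subsequence of length 4, and the DP table's final entry dp[11][9] is also 4, so no common subsequence is longer.

4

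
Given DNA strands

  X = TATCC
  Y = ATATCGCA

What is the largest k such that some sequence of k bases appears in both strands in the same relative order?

5

Let dp[i][j] be the LCS length of the first i bases of X and the first j bases of Y. dp[i][j] = dp[i-1][j-1]+1 when the i-th and j-th bases match, else max(dp[i-1][j], dp[i][j-1]).
    ·  A  T  A  T  C  G  C  A
 ·  0  0  0  0  0  0  0  0  0
 T  0  0  1  1  1  1  1  1  1
 A  0  1  1  2  2  2  2  2  2
 T  0  1  2  2  3  3  3  3  3
 C  0  1  2  2  3  4  4  4  4
 C  0  1  2  2  3  4  4  5  5
dp[5][8] = 5. One LCS (by backtracking along matches): TATCC.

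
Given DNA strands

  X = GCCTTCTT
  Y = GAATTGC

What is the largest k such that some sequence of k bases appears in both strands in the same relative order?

4

One common subsequence of length 4: G (X #1, Y #1) → T (X #4, Y #4) → T (X #5, Y #5) → C (X #6, Y #7). The LCS DP gives dp[8][7] = 4, so this is optimal.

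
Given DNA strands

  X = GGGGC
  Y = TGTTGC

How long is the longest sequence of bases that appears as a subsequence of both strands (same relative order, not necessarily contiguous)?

3

Let dp[i][j] be the LCS length of the first i bases of X and the first j bases of Y. dp[i][j] = dp[i-1][j-1]+1 when the i-th and j-th bases match, else max(dp[i-1][j], dp[i][j-1]).
    ·  T  G  T  T  G  C
 ·  0  0  0  0  0  0  0
 G  0  0  1  1  1  1  1
 G  0  0  1  1  1  2  2
 G  0  0  1  1  1  2  2
 G  0  0  1  1  1  2  2
 C  0  0  1  1  1  2  3
dp[5][6] = 3. One LCS (by backtracking along matches): GGC.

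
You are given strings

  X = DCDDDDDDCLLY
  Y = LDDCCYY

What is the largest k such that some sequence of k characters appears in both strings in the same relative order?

4

Match D [1,3]; then C [2,4]; then C [9,5]; then Y [12,7] — 4 characters in the same relative order in both. The LCS DP gives dp[12][7] = 4, so this is optimal.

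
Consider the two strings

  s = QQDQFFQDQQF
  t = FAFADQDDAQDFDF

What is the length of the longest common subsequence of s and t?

6

Taking Q [1,6] → Q [2,10] → D [3,11] → F [6,12] → D [8,13] → F [11,14] gives a common subsequence of length 6. The LCS DP gives dp[11][14] = 6, so this is optimal.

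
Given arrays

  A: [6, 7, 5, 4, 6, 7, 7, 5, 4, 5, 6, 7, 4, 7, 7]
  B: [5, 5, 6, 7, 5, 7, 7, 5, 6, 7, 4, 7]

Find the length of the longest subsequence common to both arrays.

One common subsequence of length 10: 6 [1,3]; then 7 [2,4]; then 5 [3,5]; then 7 [6,6]; then 7 [7,7]; then 5 [10,8]; then 6 [11,9]; then 7 [12,10]; then 4 [13,11]; then 7 [15,12]. dp[15][12] = 10 confirms this is the maximum.

10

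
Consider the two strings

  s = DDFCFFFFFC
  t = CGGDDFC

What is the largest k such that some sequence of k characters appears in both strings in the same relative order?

Pick D (s #1, t #4), then D (s #2, t #5), then F (s #9, t #6), then C (s #10, t #7); all 4 characters appear in both, in order. The LCS DP gives dp[10][7] = 4, so this is optimal.

4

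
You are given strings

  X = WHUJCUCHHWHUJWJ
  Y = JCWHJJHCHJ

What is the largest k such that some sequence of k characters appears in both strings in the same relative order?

Let dp[i][j] be the LCS length of the first i characters of X and the first j characters of Y. dp[i][j] = dp[i-1][j-1]+1 when the i-th and j-th characters match, else max(dp[i-1][j], dp[i][j-1]).
    ·  J  C  W  H  J  J  H  C  H  J
 ·  0  0  0  0  0  0  0  0  0  0  0
 W  0  0  0  1  1  1  1  1  1  1  1
 H  0  0  0  1  2  2  2  2  2  2  2
 U  0  0  0  1  2  2  2  2  2  2  2
 J  0  1  1  1  2  3  3  3  3  3  3
 C  0  1  2  2  2  3  3  3  4  4  4
 U  0  1  2  2  2  3  3  3  4  4  4
 C  0  1  2  2  2  3  3  3  4  4  4
 H  0  1  2  2  3  3  3  4  4  5  5
 H  0  1  2  2  3  3  3  4  4  5  5
 W  0  1  2  3  3  3  3  4  4  5  5
 H  0  1  2  3  4  4  4  4  4  5  5
 U  0  1  2  3  4  4  4  4  4  5  5
 J  0  1  2  3  4  5  5  5  5  5  6
 W  0  1  2  3  4  5  5  5  5  5  6
 J  0  1  2  3  4  5  6  6  6  6  6
dp[15][10] = 6. One LCS (by backtracking along matches): WHJCHJ.

6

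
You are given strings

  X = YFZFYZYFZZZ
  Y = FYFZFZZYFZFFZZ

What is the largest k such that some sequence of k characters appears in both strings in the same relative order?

Match Y [1,2]; then F [2,3]; then Z [3,4]; then F [4,5]; then Z [6,7]; then Y [7,8]; then F [8,9]; then Z [9,10]; then Z [10,13]; then Z [11,14] — 10 characters in the same relative order in both. dp[11][14] = 10 confirms this is the maximum.

10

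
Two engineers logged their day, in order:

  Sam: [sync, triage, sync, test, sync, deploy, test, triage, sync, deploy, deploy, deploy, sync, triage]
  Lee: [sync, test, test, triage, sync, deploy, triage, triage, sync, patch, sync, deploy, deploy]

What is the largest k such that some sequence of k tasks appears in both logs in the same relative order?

Taking sync at Sam[1]=Lee[1], then triage at Sam[2]=Lee[4], then sync at Sam[5]=Lee[5], then deploy at Sam[6]=Lee[6], then triage at Sam[8]=Lee[8], then sync at Sam[9]=Lee[11], then deploy at Sam[11]=Lee[12], then deploy at Sam[12]=Lee[13] gives a common subsequence of length 8. The LCS DP gives dp[14][13] = 8, so this is optimal.

8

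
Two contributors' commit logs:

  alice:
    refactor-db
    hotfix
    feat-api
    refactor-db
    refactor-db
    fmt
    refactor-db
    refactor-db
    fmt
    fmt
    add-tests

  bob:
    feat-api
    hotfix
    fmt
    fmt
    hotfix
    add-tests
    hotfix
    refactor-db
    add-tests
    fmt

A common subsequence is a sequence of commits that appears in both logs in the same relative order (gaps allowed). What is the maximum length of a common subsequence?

4

Match hotfix (alice #2, bob #2); then fmt (alice #6, bob #4); then refactor-db (alice #7, bob #8); then fmt (alice #10, bob #10) — 4 commits in the same relative order in both. Since dp[11][10] = 4, nothing longer is possible.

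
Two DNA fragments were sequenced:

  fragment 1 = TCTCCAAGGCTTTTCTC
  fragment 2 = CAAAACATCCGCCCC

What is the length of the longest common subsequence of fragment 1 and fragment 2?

One common subsequence of length 8: C [2,6], T [3,8], C [4,9], C [5,10], G [8,11], C [10,13], C [15,14], C [17,15]. Since dp[17][15] = 8, nothing longer is possible.

8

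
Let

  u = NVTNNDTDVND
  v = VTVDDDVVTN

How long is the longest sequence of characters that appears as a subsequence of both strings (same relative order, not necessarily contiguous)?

Pick V (u #2, v #1), T (u #3, v #2), D (u #6, v #5), D (u #8, v #6), V (u #9, v #8), N (u #10, v #10); all 6 characters appear in both, in order. The LCS DP gives dp[11][10] = 6, so this is optimal.

6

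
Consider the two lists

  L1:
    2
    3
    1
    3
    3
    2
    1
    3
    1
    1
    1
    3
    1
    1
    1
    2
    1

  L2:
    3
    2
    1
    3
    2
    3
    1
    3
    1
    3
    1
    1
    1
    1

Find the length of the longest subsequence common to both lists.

Match 2 (L1 #1, L2 #2), then 1 (L1 #3, L2 #3), then 3 (L1 #4, L2 #4), then 3 (L1 #5, L2 #6), then 1 (L1 #7, L2 #7), then 3 (L1 #8, L2 #8), then 1 (L1 #11, L2 #9), then 3 (L1 #12, L2 #10), then 1 (L1 #13, L2 #11), then 1 (L1 #14, L2 #12), then 1 (L1 #15, L2 #13), then 1 (L1 #17, L2 #14) — 12 values in the same relative order in both. Since dp[17][14] = 12, nothing longer is possible.

12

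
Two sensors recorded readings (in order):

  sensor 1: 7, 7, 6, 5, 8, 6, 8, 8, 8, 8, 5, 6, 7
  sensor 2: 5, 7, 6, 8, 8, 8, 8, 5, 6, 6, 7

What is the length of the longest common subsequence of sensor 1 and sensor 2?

9

Pick 7 at sensor 1[2]=sensor 2[2] → 6 at sensor 1[6]=sensor 2[3] → 8 at sensor 1[7]=sensor 2[4] → 8 at sensor 1[8]=sensor 2[5] → 8 at sensor 1[9]=sensor 2[6] → 8 at sensor 1[10]=sensor 2[7] → 5 at sensor 1[11]=sensor 2[8] → 6 at sensor 1[12]=sensor 2[10] → 7 at sensor 1[13]=sensor 2[11]; all 9 values appear in both, in order. Since dp[13][11] = 9, nothing longer is possible.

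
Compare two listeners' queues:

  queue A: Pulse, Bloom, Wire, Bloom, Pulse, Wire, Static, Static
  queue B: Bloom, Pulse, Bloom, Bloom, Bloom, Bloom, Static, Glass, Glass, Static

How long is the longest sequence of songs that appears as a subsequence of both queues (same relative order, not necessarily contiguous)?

5

Taking Pulse [1,2], Bloom [2,5], Bloom [4,6], Static [7,7], Static [8,10] gives a common subsequence of length 5. dp[8][10] = 5 confirms this is the maximum.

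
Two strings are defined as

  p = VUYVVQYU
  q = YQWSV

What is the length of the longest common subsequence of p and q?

2

Taking Y [3,1], V [5,5] gives a common subsequence of length 2. The LCS DP gives dp[8][5] = 2, so this is optimal.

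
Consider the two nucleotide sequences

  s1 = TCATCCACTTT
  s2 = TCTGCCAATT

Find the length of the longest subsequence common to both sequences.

8

Let dp[i][j] be the LCS length of the first i bases of s1 and the first j bases of s2. dp[i][j] = dp[i-1][j-1]+1 when the i-th and j-th bases match, else max(dp[i-1][j], dp[i][j-1]).
    ·  T  C  T  G  C  C  A  A  T  T
 ·  0  0  0  0  0  0  0  0  0  0  0
 T  0  1  1  1  1  1  1  1  1  1  1
 C  0  1  2  2  2  2  2  2  2  2  2
 A  0  1  2  2  2  2  2  3  3  3  3
 T  0  1  2  3  3  3  3  3  3  4  4
 C  0  1  2  3  3  4  4  4  4  4  4
 C  0  1  2  3  3  4  5  5  5  5  5
 A  0  1  2  3  3  4  5  6  6  6  6
 C  0  1  2  3  3  4  5  6  6  6  6
 T  0  1  2  3  3  4  5  6  6  7  7
 T  0  1  2  3  3  4  5  6  6  7  8
 T  0  1  2  3  3  4  5  6  6  7  8
dp[11][10] = 8. One LCS (by backtracking along matches): TCTCCATT.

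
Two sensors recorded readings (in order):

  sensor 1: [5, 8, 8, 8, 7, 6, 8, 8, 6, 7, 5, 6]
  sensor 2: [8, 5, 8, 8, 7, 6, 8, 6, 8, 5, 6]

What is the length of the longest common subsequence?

Let dp[i][j] be the LCS length of the first i values of sensor 1 and the first j values of sensor 2. dp[i][j] = dp[i-1][j-1]+1 when the i-th and j-th values match, else max(dp[i-1][j], dp[i][j-1]).
    ·  8  5  8  8  7  6  8  6  8  5  6
 ·  0  0  0  0  0  0  0  0  0  0  0  0
 5  0  0  1  1  1  1  1  1  1  1  1  1
 8  0  1  1  2  2  2  2  2  2  2  2  2
 8  0  1  1  2  3  3  3  3  3  3  3  3
 8  0  1  1  2  3  3  3  4  4  4  4  4
 7  0  1  1  2  3  4  4  4  4  4  4  4
 6  0  1  1  2  3  4  5  5  5  5  5  5
 8  0  1  1  2  3  4  5  6  6  6  6  6
 8  0  1  1  2  3  4  5  6  6  7  7  7
 6  0  1  1  2  3  4  5  6  7  7  7  8
 7  0  1  1  2  3  4  5  6  7  7  7  8
 5  0  1  2  2  3  4  5  6  7  7  8  8
 6  0  1  2  2  3  4  5  6  7  7  8  9
dp[12][11] = 9. One LCS (by backtracking along matches): 5, 8, 8, 7, 6, 8, 8, 5, 6.

9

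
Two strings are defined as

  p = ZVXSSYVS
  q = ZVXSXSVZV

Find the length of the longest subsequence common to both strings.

6

Match Z at p[1]=q[1], V at p[2]=q[2], X at p[3]=q[3], S at p[4]=q[4], S at p[5]=q[6], V at p[7]=q[9] — 6 characters in the same relative order in both. Since dp[8][9] = 6, nothing longer is possible.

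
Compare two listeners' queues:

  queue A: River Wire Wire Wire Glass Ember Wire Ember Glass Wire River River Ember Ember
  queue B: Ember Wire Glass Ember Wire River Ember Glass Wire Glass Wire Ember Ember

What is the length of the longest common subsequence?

Taking Wire [4,2], then Glass [5,3], then Ember [6,4], then Wire [7,5], then Ember [8,7], then Glass [9,10], then Wire [10,11], then Ember [13,12], then Ember [14,13] gives a common subsequence of length 9. The LCS DP gives dp[14][13] = 9, so this is optimal.

9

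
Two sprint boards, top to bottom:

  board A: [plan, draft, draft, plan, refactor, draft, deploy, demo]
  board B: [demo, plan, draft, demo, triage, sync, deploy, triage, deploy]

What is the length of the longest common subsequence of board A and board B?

3

Taking plan (board A #1, board B #2) → draft (board A #2, board B #3) → deploy (board A #7, board B #9) gives a common subsequence of length 3, and the DP table's final entry dp[8][9] is also 3, so no common subsequence is longer.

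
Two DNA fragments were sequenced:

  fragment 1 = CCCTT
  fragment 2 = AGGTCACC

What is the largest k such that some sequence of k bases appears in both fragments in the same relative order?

Pick C at fragment 1[1]=fragment 2[5]; then C at fragment 1[2]=fragment 2[7]; then C at fragment 1[3]=fragment 2[8]; all 3 bases appear in both, in order. The LCS DP gives dp[5][8] = 3, so this is optimal.

3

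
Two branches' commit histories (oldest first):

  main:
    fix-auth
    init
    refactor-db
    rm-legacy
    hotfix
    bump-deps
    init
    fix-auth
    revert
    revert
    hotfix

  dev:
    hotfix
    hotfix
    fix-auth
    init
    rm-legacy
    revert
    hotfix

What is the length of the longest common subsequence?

One common subsequence of length 5: fix-auth (main #1, dev #3), init (main #2, dev #4), rm-legacy (main #4, dev #5), revert (main #10, dev #6), hotfix (main #11, dev #7), and the DP table's final entry dp[11][7] is also 5, so no common subsequence is longer.

5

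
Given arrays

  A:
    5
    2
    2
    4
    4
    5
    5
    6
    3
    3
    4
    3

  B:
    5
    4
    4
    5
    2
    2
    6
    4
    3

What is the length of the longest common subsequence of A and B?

Match 5 [1,1]; then 4 [4,2]; then 4 [5,3]; then 5 [6,4]; then 6 [8,7]; then 4 [11,8]; then 3 [12,9] — 7 values in the same relative order in both. Since dp[12][9] = 7, nothing longer is possible.

7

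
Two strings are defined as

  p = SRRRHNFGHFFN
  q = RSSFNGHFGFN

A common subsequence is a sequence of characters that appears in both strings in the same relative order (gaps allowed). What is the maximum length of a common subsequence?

7

Taking S [1,3], N [6,5], G [8,6], H [9,7], F [10,8], F [11,10], N [12,11] gives a common subsequence of length 7, and the DP table's final entry dp[12][11] is also 7, so no common subsequence is longer.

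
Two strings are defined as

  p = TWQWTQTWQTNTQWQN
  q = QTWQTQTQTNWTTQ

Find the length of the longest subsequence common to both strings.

11

Pick T at p[1]=q[2]; then W at p[2]=q[3]; then Q at p[3]=q[4]; then T at p[5]=q[5]; then Q at p[6]=q[6]; then T at p[7]=q[7]; then Q at p[9]=q[8]; then T at p[10]=q[9]; then N at p[11]=q[10]; then T at p[12]=q[13]; then Q at p[15]=q[14]; all 11 characters appear in both, in order. Since dp[16][14] = 11, nothing longer is possible.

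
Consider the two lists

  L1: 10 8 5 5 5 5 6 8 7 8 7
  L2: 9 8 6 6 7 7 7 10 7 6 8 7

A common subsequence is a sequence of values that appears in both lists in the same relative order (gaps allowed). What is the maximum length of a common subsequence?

Let dp[i][j] be the LCS length of the first i values of L1 and the first j values of L2. dp[i][j] = dp[i-1][j-1]+1 when the i-th and j-th values match, else max(dp[i-1][j], dp[i][j-1]).
    ·  9  8  6  6  7  7  7 10  7  6  8  7
 ·  0  0  0  0  0  0  0  0  0  0  0  0  0
10  0  0  0  0  0  0  0  0  1  1  1  1  1
 8  0  0  1  1  1  1  1  1  1  1  1  2  2
 5  0  0  1  1  1  1  1  1  1  1  1  2  2
 5  0  0  1  1  1  1  1  1  1  1  1  2  2
 5  0  0  1  1  1  1  1  1  1  1  1  2  2
 5  0  0  1  1  1  1  1  1  1  1  1  2  2
 6  0  0  1  2  2  2  2  2  2  2  2  2  2
 8  0  0  1  2  2  2  2  2  2  2  2  3  3
 7  0  0  1  2  2  3  3  3  3  3  3  3  4
 8  0  0  1  2  2  3  3  3  3  3  3  4  4
 7  0  0  1  2  2  3  4  4  4  4  4  4  5
dp[11][12] = 5. One LCS (by backtracking along matches): 8, 6, 7, 8, 7.

5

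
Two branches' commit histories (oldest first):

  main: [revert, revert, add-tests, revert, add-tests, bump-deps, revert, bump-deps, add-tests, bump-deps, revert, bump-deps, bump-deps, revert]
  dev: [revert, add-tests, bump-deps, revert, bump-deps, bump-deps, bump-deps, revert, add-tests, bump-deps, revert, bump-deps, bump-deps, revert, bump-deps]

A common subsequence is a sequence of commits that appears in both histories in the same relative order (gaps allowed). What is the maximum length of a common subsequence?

Pick revert (main #2, dev #1), add-tests (main #3, dev #2), revert (main #4, dev #4), bump-deps (main #6, dev #7), revert (main #7, dev #8), add-tests (main #9, dev #9), bump-deps (main #10, dev #10), revert (main #11, dev #11), bump-deps (main #12, dev #12), bump-deps (main #13, dev #13), revert (main #14, dev #14); all 11 commits appear in both, in order. Since dp[14][15] = 11, nothing longer is possible.

11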